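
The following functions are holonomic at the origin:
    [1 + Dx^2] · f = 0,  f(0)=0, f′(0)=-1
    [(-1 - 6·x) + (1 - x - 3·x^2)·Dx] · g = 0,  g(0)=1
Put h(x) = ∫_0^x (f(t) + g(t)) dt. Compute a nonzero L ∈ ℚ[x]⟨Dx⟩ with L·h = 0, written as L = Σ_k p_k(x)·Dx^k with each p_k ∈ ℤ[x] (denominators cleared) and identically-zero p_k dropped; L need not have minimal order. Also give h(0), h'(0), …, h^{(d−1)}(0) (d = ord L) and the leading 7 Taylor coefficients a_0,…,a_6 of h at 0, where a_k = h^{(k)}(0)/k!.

L = (-43 - 292·x - 307·x^2 - 624·x^3 - 45·x^4 - 54·x^5)·Dx + (9 + 7·x + 6·x^2 - 91·x^3 - 144·x^4 - 27·x^5 - 27·x^6)·Dx^2 + (-43 - 292·x - 307·x^2 - 624·x^3 - 45·x^4 - 54·x^5)·Dx^3 + (9 + 7·x + 6·x^2 - 91·x^3 - 144·x^4 - 27·x^5 - 27·x^6)·Dx^4  (order 4).
h: a_k = 0, 1, 0, 4/3, 43/24, 19/5, 4799/720, …
ICs: h(0) = 0, h′(0) = 1, h′′(0) = 0, h′′′(0) = 8.

f: a_k = 0, -1, 0, 1/6, 0, -1/120, 0, …
g: a_k = 1, 1, 4, 7, 19, 40, 97, …
f+g: L₀ = lclm(L_f,L_g), ord ≤ 2+1.
h=∫₀ˣh₀: take L = L₀·Dx.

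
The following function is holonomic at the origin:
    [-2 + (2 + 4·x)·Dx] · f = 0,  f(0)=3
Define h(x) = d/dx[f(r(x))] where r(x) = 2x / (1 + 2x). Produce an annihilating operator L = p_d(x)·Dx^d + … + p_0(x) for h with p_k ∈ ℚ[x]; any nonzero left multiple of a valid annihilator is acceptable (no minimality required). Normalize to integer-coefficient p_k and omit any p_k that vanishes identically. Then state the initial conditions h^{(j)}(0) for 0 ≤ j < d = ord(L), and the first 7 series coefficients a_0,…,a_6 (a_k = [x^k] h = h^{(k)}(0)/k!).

L = (-6 - 24·x) + (-1 - 8·x - 12·x^2)·Dx  (order 1).
h: a_k = 6, -36, 180, -888, 4500, -23544, 126504, …
ICs: h(0) = 6.

f: a_k = 3, 3, -3/2, 3/2, -15/8, 21/8, -63/16, …
Substitute x→r, Dx→(1/r')Dx; clear ⇒ L₀.
Derive L from L₀ (diff closure).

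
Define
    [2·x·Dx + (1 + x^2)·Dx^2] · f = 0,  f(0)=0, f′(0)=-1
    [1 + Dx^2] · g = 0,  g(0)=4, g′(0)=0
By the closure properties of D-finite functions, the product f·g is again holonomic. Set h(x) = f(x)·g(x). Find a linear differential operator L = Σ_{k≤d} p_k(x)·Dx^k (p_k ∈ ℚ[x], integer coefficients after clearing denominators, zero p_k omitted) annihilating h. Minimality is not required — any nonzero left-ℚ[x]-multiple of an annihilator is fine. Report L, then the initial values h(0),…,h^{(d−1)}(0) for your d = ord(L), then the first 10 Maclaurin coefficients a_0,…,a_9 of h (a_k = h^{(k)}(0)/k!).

L = (10 + 26·x^2 + 11·x^4 + 4·x^6 + x^8) + (12·x + 20·x^3 + 12·x^5 + 4·x^7)·Dx + (12 + 32·x^2 + 18·x^4 + 8·x^6 + 2·x^8)·Dx^2 + (12·x + 20·x^3 + 12·x^5 + 4·x^7)·Dx^3 + (2 + 6·x^2 + 7·x^4 + 4·x^6 + x^8)·Dx^4  (order 4).
h: a_k = 0, -4, 0, 10/3, 0, -49/30, 0, 1301/1260, 0, -23147/30240, …
ICs: h(0) = 0, h′(0) = -4, h′′(0) = 0, h′′′(0) = 20.

f: a_k = 0, -1, 0, 1/3, 0, -1/5, 0, 1/7, 0, -1/9, …
g: a_k = 4, 0, -2, 0, 1/6, 0, -1/180, 0, 1/10080, 0, …
Product ⇒ symmetric product L₀, ord ≤ 4.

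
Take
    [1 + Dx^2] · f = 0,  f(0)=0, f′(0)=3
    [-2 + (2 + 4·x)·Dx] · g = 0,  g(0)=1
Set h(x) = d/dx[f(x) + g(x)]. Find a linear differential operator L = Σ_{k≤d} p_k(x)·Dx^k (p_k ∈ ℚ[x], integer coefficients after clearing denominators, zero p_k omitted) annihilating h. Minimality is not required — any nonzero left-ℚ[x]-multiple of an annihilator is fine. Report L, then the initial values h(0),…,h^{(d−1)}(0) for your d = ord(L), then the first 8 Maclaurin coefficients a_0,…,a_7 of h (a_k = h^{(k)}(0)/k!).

f: a_k = 0, 3, 0, -1/2, 0, 1/40, 0, -1/1680, …
g: a_k = 1, 1, -1/2, 1/2, -5/8, 7/8, -21/16, 33/16, …
h₀=f+g: left-lcm gives L₀, ord ≤ 3.
h₀' ⇒ L via d/dx closure of L₀.
L = (-4 - x - x^2) + (-1 - 3·x - 3·x^2 - 2·x^3)·Dx + (-4 - x - x^2)·Dx^2 + (-1 - 3·x - 3·x^2 - 2·x^3)·Dx^3  (order 3).
h: a_k = 4, -1, 0, -5/2, 9/2, -63/8, 433/30, -429/16, …
ICs: h(0) = 4, h′(0) = -1, h′′(0) = 0.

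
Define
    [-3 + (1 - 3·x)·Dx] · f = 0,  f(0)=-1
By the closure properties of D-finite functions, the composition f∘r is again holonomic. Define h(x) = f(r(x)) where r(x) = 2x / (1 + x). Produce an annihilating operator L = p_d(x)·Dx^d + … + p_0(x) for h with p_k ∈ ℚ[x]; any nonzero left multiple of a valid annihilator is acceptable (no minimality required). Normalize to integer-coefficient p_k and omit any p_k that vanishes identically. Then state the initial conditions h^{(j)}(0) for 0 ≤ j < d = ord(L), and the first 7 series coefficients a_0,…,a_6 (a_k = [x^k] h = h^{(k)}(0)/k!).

L = 6 + (-1 + 4·x + 5·x^2)·Dx  (order 1).
h: a_k = -1, -6, -30, -150, -750, -3750, -18750, …
ICs: h(0) = -1.

f: a_k = -1, -3, -9, -27, -81, -243, -729, …
f∘r: x↦r, Dx↦Dx/r' in L_f ⇒ L₀.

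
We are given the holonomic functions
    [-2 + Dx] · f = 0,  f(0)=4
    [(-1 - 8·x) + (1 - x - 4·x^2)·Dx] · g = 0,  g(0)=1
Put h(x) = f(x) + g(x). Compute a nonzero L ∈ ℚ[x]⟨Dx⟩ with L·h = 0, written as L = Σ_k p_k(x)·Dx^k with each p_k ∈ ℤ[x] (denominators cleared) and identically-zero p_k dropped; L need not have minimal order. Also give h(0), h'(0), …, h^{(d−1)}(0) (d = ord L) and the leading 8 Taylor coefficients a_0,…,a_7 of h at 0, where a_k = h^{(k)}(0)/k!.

L = (16 + 20·x + 240·x^2 + 128·x^3) + (-6 - 32·x - 124·x^2 + 32·x^3 + 64·x^4)·Dx + (-1 + 11·x + 2·x^2 - 48·x^3 - 32·x^4)·Dx^2  (order 2).
h: a_k = 5, 9, 13, 43/3, 95/3, 991/15, 8161/45, 138947/315, …
ICs: h(0) = 5, h′(0) = 9.

f: a_k = 4, 8, 8, 16/3, 8/3, 16/15, 16/45, 32/315, …
g: a_k = 1, 1, 5, 9, 29, 65, 181, 441, …
Sum ⇒ L₀ = lclm(L_f,L_g) in ℚ(x)⟨Dx⟩.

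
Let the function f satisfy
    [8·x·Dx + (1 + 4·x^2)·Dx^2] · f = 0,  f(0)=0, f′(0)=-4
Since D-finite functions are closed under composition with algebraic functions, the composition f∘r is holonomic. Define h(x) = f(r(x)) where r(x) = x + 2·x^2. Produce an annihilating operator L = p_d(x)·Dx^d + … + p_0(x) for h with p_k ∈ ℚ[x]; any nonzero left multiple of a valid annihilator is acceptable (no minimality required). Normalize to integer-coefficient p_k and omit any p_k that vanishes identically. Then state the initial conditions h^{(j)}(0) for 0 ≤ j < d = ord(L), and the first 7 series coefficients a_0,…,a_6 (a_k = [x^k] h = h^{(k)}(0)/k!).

f: a_k = 0, -4, 0, 16/3, 0, -64/5, 0, …
f∘r: x↦r, Dx↦Dx/r' in L_f ⇒ L₀.
L = (-4 + 8·x + 64·x^2 + 192·x^3 + 192·x^4)·Dx + (1 + 4·x + 4·x^2 + 32·x^3 + 80·x^4 + 64·x^5)·Dx^2  (order 2).
h: a_k = 0, -4, -8, 16/3, 32, 256/5, -256/3, …
ICs: h(0) = 0, h′(0) = -4.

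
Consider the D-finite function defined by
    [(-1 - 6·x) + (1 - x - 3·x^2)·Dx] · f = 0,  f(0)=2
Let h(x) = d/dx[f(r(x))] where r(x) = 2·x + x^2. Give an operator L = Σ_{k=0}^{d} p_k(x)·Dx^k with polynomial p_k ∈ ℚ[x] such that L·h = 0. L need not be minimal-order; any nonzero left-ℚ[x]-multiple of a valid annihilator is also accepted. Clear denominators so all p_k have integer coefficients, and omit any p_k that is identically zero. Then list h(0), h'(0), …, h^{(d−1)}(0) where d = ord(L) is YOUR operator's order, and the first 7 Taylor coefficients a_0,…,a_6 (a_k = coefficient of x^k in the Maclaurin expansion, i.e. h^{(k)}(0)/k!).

f: a_k = 2, 2, 8, 14, 38, 80, 194, …
L₀ from L_f via x↦r, Dx↦r'^{-1}Dx.
Derive L from L₀ (diff closure).
L = (17 + 114·x + 597·x^2 + 1260·x^3 + 1215·x^4 + 540·x^5 + 90·x^6) + (-1 - 11·x + 21·x^2 + 211·x^3 + 405·x^4 + 333·x^5 + 126·x^6 + 18·x^7)·Dx  (order 1).
h: a_k = 4, 68, 432, 3136, 19300, 118452, 696528, …
ICs: h(0) = 4.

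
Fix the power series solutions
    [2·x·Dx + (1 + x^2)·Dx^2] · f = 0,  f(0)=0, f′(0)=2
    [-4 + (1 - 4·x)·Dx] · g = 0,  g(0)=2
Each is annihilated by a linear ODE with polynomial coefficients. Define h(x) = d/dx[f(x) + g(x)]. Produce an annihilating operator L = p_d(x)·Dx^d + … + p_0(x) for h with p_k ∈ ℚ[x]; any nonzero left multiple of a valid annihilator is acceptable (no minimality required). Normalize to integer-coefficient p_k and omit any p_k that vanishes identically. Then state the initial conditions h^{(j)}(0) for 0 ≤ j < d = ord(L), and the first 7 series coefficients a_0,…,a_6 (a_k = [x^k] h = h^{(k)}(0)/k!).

L = (8 - 128·x - 24·x^2) + (-49 + 8·x - 109·x^2 - 24·x^3)·Dx + (4 - 15·x - 15·x^3 - 4·x^4)·Dx^2  (order 2).
h: a_k = 10, 64, 382, 2048, 10242, 49152, 229374, …
ICs: h(0) = 10, h′(0) = 64.

f: a_k = 0, 2, 0, -2/3, 0, 2/5, 0, …
g: a_k = 2, 8, 32, 128, 512, 2048, 8192, …
Weyl lclm of L_f,L_g ⇒ L₀ (ord ≤ 3).
h₀' ⇒ L via d/dx closure of L₀.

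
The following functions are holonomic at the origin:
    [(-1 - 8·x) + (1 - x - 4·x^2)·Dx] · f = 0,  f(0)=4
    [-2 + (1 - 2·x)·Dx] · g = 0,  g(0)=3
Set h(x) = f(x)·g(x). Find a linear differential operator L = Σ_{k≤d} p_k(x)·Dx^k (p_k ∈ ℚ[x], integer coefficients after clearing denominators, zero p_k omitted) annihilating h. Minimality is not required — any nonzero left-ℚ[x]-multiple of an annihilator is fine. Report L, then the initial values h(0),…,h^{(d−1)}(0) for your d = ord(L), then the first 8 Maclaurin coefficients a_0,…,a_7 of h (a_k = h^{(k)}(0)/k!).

L = (-3 - 4·x + 24·x^2) + (1 - 3·x - 2·x^2 + 8·x^3)·Dx  (order 1).
h: a_k = 12, 36, 132, 372, 1092, 2964, 8100, 21492, …
ICs: h(0) = 12.

f: a_k = 4, 4, 20, 36, 116, 260, 724, 1764, …
g: a_k = 3, 6, 12, 24, 48, 96, 192, 384, …
f·g: L₀ = L_f ⊗_s L_g, ord ≤ 1·1.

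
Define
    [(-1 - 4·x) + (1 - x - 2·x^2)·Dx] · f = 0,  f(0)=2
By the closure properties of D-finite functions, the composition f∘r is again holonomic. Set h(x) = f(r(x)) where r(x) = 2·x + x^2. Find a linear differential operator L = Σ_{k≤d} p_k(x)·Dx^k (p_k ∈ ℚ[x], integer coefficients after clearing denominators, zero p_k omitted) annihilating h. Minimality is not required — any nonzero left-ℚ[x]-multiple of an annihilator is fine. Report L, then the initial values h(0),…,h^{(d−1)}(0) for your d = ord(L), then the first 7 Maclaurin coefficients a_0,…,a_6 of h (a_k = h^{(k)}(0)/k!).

L = (2 + 16·x + 8·x^2) + (-1 + 3·x + 6·x^2 + 2·x^3)·Dx  (order 1).
h: a_k = 2, 4, 26, 104, 478, 2108, 9402, …
ICs: h(0) = 2.

f: a_k = 2, 2, 6, 10, 22, 42, 86, …
h₀=f(r): pull back L_f along r ⇒ L₀.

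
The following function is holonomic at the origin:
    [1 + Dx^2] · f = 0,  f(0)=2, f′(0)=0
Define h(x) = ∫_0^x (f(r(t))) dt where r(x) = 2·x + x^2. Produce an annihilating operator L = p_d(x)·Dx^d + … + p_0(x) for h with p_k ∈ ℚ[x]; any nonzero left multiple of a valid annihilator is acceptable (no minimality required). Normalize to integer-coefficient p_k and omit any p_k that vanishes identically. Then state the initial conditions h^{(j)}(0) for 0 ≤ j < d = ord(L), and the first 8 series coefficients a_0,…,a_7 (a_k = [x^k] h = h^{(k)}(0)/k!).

L = (4 + 12·x + 12·x^2 + 4·x^3)·Dx - Dx^2 + (1 + x)·Dx^3  (order 3).
h: a_k = 0, 2, 0, -4/3, -1, 1/15, 4/9, 82/315, …
ICs: h(0) = 0, h′(0) = 2, h′′(0) = 0.

f: a_k = 2, 0, -1, 0, 1/12, 0, -1/360, 0, …
L₀ from L_f via x↦r, Dx↦r'^{-1}Dx.
Integrate: L := L₀·Dx.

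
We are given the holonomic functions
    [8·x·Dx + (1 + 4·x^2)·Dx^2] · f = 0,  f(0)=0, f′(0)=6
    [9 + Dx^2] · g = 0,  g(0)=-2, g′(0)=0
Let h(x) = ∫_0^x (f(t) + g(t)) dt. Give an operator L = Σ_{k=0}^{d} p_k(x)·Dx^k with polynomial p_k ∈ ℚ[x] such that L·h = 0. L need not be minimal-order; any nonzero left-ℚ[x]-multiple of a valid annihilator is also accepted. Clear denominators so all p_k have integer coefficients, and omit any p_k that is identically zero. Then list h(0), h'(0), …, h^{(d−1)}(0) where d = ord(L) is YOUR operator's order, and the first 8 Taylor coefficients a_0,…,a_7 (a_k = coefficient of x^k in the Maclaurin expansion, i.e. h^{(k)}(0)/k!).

f: a_k = 0, 6, 0, -8, 0, 96/5, 0, -384/7, …
g: a_k = -2, 0, 9, 0, -27/4, 0, 81/40, 0, …
f+g: L₀ = lclm(L_f,L_g), ord ≤ 2+2.
h=∫₀ˣh₀: take L = L₀·Dx.
L = (-2808·x + 19008·x^3 + 10368·x^5)·Dx^2 + (9 + 1548·x^2 + 7344·x^4 + 5184·x^6)·Dx^3 + (-312·x + 2112·x^3 + 1152·x^5)·Dx^4 + (1 + 172·x^2 + 816·x^4 + 576·x^6)·Dx^5  (order 5).
h: a_k = 0, -2, 3, 3, -2, -27/20, 16/5, 81/280, …
ICs: h(0) = 0, h′(0) = -2, h′′(0) = 6, h′′′(0) = 18, h′′′′(0) = -48.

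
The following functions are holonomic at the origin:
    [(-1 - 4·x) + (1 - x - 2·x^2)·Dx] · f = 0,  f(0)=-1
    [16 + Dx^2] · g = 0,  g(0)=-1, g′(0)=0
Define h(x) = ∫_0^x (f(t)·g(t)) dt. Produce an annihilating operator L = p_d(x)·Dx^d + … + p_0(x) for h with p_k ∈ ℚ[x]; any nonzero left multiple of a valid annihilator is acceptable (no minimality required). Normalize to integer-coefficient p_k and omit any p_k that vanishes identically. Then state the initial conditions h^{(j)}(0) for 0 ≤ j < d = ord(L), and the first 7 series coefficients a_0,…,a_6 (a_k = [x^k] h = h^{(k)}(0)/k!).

L = (-12 + 16·x + 32·x^2)·Dx + (2 + 8·x)·Dx^2 + (-1 + x + 2·x^2)·Dx^3  (order 3).
h: a_k = 0, 1, 1/2, -5/3, -3/4, -7/15, -25/18, …
ICs: h(0) = 0, h′(0) = 1, h′′(0) = 1.

f: a_k = -1, -1, -3, -5, -11, -21, -43, …
g: a_k = -1, 0, 8, 0, -32/3, 0, 256/45, …
L₀ := L_f ⊗_s L_g (sym. prod.), ord ≤ 2.
h=∫₀ˣh₀: take L = L₀·Dx.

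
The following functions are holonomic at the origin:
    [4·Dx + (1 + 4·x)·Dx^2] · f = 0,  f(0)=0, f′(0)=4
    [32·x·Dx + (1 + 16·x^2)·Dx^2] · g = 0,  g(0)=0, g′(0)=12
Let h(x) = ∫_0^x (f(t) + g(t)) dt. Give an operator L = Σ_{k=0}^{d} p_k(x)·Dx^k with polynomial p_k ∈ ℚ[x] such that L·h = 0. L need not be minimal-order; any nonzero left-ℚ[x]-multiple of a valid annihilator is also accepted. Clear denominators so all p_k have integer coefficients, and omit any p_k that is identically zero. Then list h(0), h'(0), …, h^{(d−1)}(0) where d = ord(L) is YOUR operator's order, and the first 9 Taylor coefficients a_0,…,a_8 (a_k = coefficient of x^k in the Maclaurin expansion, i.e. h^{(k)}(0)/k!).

f: a_k = 0, 4, -8, 64/3, -64, 1024/5, -2048/3, 16384/7, -8192, …
g: a_k = 0, 12, 0, -64, 0, 3072/5, 0, -49152/7, 0, …
h₀=f+g: left-lcm gives L₀, ord ≤ 4.
Integrate: L := L₀·Dx.
L = (-32 - 384·x + 1536·x^2 + 2048·x^3)·Dx^2 + (-16 - 64·x + 3072·x^3 + 4096·x^4)·Dx^3 + (-1 + 4·x + 32·x^2 + 128·x^3 + 768·x^4 + 1024·x^5)·Dx^4  (order 4).
h: a_k = 0, 0, 8, -8/3, -32/3, -64/5, 2048/15, -2048/21, -4096/7, …
ICs: h(0) = 0, h′(0) = 0, h′′(0) = 16, h′′′(0) = -16.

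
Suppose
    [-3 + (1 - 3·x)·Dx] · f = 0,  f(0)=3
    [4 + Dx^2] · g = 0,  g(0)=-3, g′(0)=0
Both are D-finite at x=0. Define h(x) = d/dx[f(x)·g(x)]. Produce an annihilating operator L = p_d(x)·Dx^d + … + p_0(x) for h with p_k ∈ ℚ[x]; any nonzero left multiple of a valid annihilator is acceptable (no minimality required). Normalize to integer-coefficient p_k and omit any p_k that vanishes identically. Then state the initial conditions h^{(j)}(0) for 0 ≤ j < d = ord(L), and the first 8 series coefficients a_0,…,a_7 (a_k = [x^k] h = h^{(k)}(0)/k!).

L = (-14 - 24·x + 36·x^2) + (-6 + 18·x)·Dx + (1 - 6·x + 9·x^2)·Dx^2  (order 2).
h: a_k = -27, -126, -567, -2292, -8595, -154686/5, -541401/5, -2598728/7, …
ICs: h(0) = -27, h′(0) = -126.

f: a_k = 3, 9, 27, 81, 243, 729, 2187, 6561, …
g: a_k = -3, 0, 6, 0, -2, 0, 4/15, 0, …
f·g: L₀ = L_f ⊗_s L_g, ord ≤ 1·2.
Differentiate: ansatz ord ≤ ord L₀ ⇒ L.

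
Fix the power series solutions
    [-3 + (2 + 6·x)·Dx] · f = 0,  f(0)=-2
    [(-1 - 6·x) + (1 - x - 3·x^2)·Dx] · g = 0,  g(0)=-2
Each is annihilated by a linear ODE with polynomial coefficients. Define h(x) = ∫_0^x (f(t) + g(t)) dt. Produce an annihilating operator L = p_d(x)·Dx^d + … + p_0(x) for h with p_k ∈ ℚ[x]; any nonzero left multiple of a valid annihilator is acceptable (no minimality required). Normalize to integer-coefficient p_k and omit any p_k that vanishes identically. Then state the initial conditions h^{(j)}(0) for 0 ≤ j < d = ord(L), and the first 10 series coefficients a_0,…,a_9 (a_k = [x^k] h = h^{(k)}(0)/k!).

L = (57 + 297·x + 567·x^2 + 810·x^3)·Dx + (-41 - 246·x - 891·x^2 - 1998·x^3 - 2025·x^4)·Dx^2 + (-2 + 38·x + 186·x^2 - 54·x^3 - 918·x^4 - 810·x^5)·Dx^3  (order 3).
h: a_k = 0, -4, -5/2, -23/12, -139/32, -2027/320, -11941/768, -84019/3584, -516587/8192, -13831475/147456, …
ICs: h(0) = 0, h′(0) = -4, h′′(0) = -5.

f: a_k = -2, -3, 9/4, -27/8, 405/64, -1701/128, 15309/512, -72171/1024, 2814669/16384, -14073345/32768, …
g: a_k = -2, -2, -8, -14, -38, -80, -194, -434, -1016, -2318, …
Sum ⇒ L₀ = lclm(L_f,L_g) in ℚ(x)⟨Dx⟩.
Integrate: L := L₀·Dx.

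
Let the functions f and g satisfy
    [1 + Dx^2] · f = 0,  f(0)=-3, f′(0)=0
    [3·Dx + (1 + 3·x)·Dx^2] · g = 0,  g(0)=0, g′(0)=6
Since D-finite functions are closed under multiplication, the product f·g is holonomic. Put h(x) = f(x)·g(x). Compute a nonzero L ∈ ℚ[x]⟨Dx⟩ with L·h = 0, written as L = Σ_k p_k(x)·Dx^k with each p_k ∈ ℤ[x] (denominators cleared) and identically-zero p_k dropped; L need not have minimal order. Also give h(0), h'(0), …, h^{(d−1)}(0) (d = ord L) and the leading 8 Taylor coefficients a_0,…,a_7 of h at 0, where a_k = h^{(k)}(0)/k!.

f: a_k = -3, 0, 3/2, 0, -1/8, 0, 1/240, 0, …
g: a_k = 0, 6, -9, 18, -81/2, 486/5, -243, 4374/7, …
Product ⇒ symmetric product L₀, ord ≤ 4.
L = (-203 - 222·x - 189·x^2 + 432·x^3 + 324·x^4) + (-84 - 108·x + 648·x^2 + 648·x^3)·Dx + (-208 - 228·x - 54·x^2 + 864·x^3 + 648·x^4)·Dx^2 + (-84 - 108·x + 648·x^2 + 648·x^3)·Dx^3 + (-5 - 6·x + 135·x^2 + 432·x^3 + 324·x^4)·Dx^4  (order 4).
h: a_k = 0, -18, 27, -45, 108, -5307/20, 5355/8, -484679/280, …
ICs: h(0) = 0, h′(0) = -18, h′′(0) = 54, h′′′(0) = -270.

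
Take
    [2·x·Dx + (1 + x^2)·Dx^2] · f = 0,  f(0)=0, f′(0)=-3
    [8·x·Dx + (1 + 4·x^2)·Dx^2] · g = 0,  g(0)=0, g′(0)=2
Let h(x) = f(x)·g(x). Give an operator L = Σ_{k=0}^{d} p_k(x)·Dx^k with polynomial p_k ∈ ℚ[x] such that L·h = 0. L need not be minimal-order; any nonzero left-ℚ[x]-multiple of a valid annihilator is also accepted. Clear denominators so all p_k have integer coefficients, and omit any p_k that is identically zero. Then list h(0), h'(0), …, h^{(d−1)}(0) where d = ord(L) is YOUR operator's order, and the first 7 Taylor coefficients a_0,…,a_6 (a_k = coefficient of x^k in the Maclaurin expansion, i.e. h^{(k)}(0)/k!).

f: a_k = 0, -3, 0, 1, 0, -3/5, 0, …
g: a_k = 0, 2, 0, -8/3, 0, 32/5, 0, …
Sym-product of L_f,L_g gives L₀ (≤ ord 4).
L = (-96·x - 800·x^3 - 1024·x^5 + 640·x^7 + 1536·x^9)·Dx + (-20 - 412·x^2 - 1440·x^4 - 896·x^6 + 2240·x^8 + 2304·x^10)·Dx^2 + (-40·x - 280·x^3 - 480·x^5 + 272·x^7 + 1280·x^9 + 768·x^11)·Dx^3 + (-1 - 10·x^2 - 29·x^4 + 116·x^8 + 160·x^10 + 64·x^12)·Dx^4  (order 4).
h: a_k = 0, 0, -6, 0, 10, 0, -346/15, …
ICs: h(0) = 0, h′(0) = 0, h′′(0) = -12, h′′′(0) = 0.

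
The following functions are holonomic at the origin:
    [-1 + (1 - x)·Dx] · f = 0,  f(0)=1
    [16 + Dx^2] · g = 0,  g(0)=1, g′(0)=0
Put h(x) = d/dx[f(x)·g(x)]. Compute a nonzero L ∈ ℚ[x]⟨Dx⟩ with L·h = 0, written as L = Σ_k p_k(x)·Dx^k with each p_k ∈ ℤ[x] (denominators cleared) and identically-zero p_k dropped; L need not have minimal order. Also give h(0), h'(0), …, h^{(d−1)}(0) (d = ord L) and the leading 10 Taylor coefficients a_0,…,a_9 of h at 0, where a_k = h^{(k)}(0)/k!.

L = (14 - 32·x + 16·x^2) + (-2 + 2·x)·Dx + (1 - 2·x + x^2)·Dx^2  (order 2).
h: a_k = 1, -14, -21, 44/3, 55/3, -182/15, -637/45, -200/63, -25/7, -19442/2835, …
ICs: h(0) = 1, h′(0) = -14.

f: a_k = 1, 1, 1, 1, 1, 1, 1, 1, 1, 1, …
g: a_k = 1, 0, -8, 0, 32/3, 0, -256/45, 0, 512/315, 0, …
L₀ := L_f ⊗_s L_g (sym. prod.), ord ≤ 2.
Derive L from L₀ (diff closure).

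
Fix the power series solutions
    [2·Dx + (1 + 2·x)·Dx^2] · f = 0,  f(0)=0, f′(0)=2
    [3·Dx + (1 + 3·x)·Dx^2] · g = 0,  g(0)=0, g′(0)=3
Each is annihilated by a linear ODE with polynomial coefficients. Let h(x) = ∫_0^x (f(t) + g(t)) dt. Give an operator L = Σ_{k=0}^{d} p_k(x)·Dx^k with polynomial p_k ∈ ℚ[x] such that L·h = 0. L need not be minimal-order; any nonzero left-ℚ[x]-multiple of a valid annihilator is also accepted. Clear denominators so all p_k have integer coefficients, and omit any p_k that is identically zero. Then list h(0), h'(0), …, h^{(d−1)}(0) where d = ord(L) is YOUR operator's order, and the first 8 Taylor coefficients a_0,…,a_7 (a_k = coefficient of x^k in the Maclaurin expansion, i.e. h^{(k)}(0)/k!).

L = 12·Dx^2 + (10 + 24·x)·Dx^3 + (1 + 5·x + 6·x^2)·Dx^4  (order 4).
h: a_k = 0, 0, 5/2, -13/6, 35/12, -97/20, 55/6, -793/42, …
ICs: h(0) = 0, h′(0) = 0, h′′(0) = 5, h′′′(0) = -13.

f: a_k = 0, 2, -2, 8/3, -4, 32/5, -32/3, 128/7, …
g: a_k = 0, 3, -9/2, 9, -81/4, 243/5, -243/2, 2187/7, …
Weyl lclm of L_f,L_g ⇒ L₀ (ord ≤ 4).
Integrate: L := L₀·Dx.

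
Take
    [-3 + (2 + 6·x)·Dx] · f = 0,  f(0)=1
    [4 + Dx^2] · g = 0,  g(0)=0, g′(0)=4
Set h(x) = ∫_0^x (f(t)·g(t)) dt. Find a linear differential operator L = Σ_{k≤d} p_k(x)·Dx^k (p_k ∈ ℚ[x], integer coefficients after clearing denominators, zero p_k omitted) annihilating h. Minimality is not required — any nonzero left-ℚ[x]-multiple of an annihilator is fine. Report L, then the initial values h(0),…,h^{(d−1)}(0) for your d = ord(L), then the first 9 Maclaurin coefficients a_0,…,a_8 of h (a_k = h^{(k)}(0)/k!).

L = (43 + 96·x + 144·x^2)·Dx + (-12 - 36·x)·Dx^2 + (4 + 24·x + 36·x^2)·Dx^3  (order 3).
h: a_k = 0, 0, 2, 2, -43/24, 11/20, -4379/2880, 7321/2240, -838883/129024, …
ICs: h(0) = 0, h′(0) = 0, h′′(0) = 4.

f: a_k = 1, 3/2, -9/8, 27/16, -405/128, 1701/256, -15309/1024, 72171/2048, -2814669/32768, …
g: a_k = 0, 4, 0, -8/3, 0, 8/15, 0, -16/315, 0, …
L₀ := L_f ⊗_s L_g (sym. prod.), ord ≤ 2.
h=∫h₀ ⇒ L = L₀·Dx.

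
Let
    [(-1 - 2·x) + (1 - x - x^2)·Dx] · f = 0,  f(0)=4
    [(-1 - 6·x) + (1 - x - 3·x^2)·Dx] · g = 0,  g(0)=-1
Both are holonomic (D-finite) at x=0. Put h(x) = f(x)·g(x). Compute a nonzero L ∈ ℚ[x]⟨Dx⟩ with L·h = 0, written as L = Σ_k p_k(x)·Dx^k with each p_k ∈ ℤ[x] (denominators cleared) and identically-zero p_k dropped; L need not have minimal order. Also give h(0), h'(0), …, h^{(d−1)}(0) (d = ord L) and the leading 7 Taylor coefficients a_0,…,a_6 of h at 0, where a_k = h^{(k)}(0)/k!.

L = (-2 - 6·x + 12·x^2 + 12·x^3) + (1 - 2·x - 3·x^2 + 4·x^3 + 3·x^4)·Dx  (order 1).
h: a_k = -4, -8, -28, -64, -168, -392, -948, …
ICs: h(0) = -4.

f: a_k = 4, 4, 8, 12, 20, 32, 52, …
g: a_k = -1, -1, -4, -7, -19, -40, -97, …
h₀=f·g: eliminate ⇒ L₀, order ≤ 1·1.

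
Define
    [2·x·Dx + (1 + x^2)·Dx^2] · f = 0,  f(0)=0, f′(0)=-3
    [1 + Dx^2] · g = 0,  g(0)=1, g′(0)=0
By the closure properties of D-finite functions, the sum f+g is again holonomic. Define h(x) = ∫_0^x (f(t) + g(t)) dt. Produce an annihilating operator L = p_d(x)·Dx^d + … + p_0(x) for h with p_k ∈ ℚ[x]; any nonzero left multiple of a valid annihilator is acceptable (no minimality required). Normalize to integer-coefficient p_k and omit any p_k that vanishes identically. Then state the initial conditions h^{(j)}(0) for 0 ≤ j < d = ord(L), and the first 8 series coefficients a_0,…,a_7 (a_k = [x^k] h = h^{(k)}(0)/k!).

L = (-22·x + 28·x^3 + 2·x^5)·Dx^2 + (-1 + 7·x^2 + 9·x^4 + x^6)·Dx^3 + (-22·x + 28·x^3 + 2·x^5)·Dx^4 + (-1 + 7·x^2 + 9·x^4 + x^6)·Dx^5  (order 5).
h: a_k = 0, 1, -3/2, -1/6, 1/4, 1/120, -1/10, -1/5040, …
ICs: h(0) = 0, h′(0) = 1, h′′(0) = -3, h′′′(0) = -1, h′′′′(0) = 6.

f: a_k = 0, -3, 0, 1, 0, -3/5, 0, 3/7, …
g: a_k = 1, 0, -1/2, 0, 1/24, 0, -1/720, 0, …
f+g: L₀ = lclm(L_f,L_g), ord ≤ 2+2.
h=∫h₀ ⇒ L = L₀·Dx.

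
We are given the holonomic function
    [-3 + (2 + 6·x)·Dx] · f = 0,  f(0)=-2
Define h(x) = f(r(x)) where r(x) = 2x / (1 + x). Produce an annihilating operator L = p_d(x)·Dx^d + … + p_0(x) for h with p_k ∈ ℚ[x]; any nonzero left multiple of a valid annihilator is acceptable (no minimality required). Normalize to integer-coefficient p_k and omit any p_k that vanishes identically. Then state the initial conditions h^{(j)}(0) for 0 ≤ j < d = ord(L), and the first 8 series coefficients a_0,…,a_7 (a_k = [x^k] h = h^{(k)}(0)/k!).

f: a_k = -2, -3, 9/4, -27/8, 405/64, -1701/128, 15309/512, -72171/1024, …
L₀ from L_f via x↦r, Dx↦r'^{-1}Dx.
L = -3 + (1 + 8·x + 7·x^2)·Dx  (order 1).
h: a_k = -2, -6, 15, -51, 861/4, -4137/4, 42987/8, -234975/8, …
ICs: h(0) = -2.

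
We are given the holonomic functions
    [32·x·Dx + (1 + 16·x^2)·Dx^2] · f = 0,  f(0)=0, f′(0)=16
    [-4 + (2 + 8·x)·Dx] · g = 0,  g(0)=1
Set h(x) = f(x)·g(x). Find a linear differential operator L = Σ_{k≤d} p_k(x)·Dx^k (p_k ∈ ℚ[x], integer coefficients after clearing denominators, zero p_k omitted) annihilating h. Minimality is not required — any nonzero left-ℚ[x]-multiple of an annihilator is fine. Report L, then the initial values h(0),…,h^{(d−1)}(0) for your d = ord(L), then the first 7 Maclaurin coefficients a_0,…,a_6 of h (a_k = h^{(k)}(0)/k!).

f: a_k = 0, 16, 0, -256/3, 0, 4096/5, 0, …
g: a_k = 1, 2, -2, 4, -10, 28, -84, …
Product ⇒ symmetric product L₀, ord ≤ 2.
L = (12 - 64·x - 64·x^2) + (-4 + 16·x + 192·x^2 + 256·x^3)·Dx + (1 + 8·x + 32·x^2 + 128·x^3 + 256·x^4)·Dx^2  (order 2).
h: a_k = 0, 16, 32, -352/3, -320/3, 12448/15, 26176/15, …
ICs: h(0) = 0, h′(0) = 16.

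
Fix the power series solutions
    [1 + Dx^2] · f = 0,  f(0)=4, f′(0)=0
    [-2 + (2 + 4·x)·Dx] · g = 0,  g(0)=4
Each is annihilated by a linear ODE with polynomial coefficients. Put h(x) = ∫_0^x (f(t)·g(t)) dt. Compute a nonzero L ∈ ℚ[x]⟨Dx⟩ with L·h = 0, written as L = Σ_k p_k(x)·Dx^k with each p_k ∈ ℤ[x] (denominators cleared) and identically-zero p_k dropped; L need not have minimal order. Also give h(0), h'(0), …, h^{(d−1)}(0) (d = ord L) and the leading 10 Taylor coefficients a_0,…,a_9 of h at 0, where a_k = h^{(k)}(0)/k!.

f: a_k = 4, 0, -2, 0, 1/6, 0, -1/180, 0, 1/10080, 0, …
g: a_k = 4, 4, -2, 2, -5/2, 7/2, -21/4, 33/4, -429/32, 715/32, …
Product ⇒ symmetric product L₀, ord ≤ 2.
h=∫₀ˣh₀: take L = L₀·Dx.
L = (4 + 4·x + 4·x^2)·Dx + (-2 - 4·x)·Dx^2 + (1 + 4·x + 4·x^2)·Dx^3  (order 3).
h: a_k = 0, 16, 8, -16/3, 0, -16/15, 16/9, -736/315, 148/45, -13712/2835, …
ICs: h(0) = 0, h′(0) = 16, h′′(0) = 16.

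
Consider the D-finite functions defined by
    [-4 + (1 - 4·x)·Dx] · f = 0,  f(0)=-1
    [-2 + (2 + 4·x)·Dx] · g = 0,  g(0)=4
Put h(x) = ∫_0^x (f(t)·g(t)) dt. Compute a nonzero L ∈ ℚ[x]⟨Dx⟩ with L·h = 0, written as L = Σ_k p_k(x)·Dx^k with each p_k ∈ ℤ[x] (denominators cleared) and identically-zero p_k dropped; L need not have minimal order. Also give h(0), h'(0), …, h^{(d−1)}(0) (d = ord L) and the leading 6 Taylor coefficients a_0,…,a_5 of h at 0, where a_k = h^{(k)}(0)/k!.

L = (5 + 4·x)·Dx + (-1 + 2·x + 8·x^2)·Dx^2  (order 2).
h: a_k = 0, -4, -10, -26, -157/2, -2507/10, …
ICs: h(0) = 0, h′(0) = -4.

f: a_k = -1, -4, -16, -64, -256, -1024, …
g: a_k = 4, 4, -2, 2, -5/2, 7/2, …
h₀=f·g: eliminate ⇒ L₀, order ≤ 1·1.
h=∫h₀ ⇒ L = L₀·Dx.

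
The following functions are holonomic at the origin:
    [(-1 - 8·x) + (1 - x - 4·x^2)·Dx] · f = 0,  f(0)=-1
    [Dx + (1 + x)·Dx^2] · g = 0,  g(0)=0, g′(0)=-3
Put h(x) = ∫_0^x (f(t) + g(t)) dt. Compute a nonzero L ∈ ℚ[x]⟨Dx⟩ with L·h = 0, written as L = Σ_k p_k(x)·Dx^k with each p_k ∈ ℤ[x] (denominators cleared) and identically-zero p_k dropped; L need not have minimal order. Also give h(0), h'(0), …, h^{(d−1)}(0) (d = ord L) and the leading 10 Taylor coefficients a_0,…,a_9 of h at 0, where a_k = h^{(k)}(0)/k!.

L = (74 + 562·x + 1120·x^2 + 1728·x^3 + 768·x^4)·Dx^2 + (52 + 576·x + 1636·x^2 + 3264·x^3 + 3488·x^4 + 1280·x^5)·Dx^3 + (-11 - 41·x - 53·x^2 + 185·x^3 + 704·x^4 + 752·x^5 + 256·x^6)·Dx^4  (order 4).
h: a_k = 0, -1, -2, -7/6, -5/2, -113/20, -164/15, -361/14, -1545/28, -9317/72, …
ICs: h(0) = 0, h′(0) = -1, h′′(0) = -4, h′′′(0) = -7.

f: a_k = -1, -1, -5, -9, -29, -65, -181, -441, -1165, -2929, …
g: a_k = 0, -3, 3/2, -1, 3/4, -3/5, 1/2, -3/7, 3/8, -1/3, …
Weyl lclm of L_f,L_g ⇒ L₀ (ord ≤ 3).
∫: right-multiply L₀ by Dx.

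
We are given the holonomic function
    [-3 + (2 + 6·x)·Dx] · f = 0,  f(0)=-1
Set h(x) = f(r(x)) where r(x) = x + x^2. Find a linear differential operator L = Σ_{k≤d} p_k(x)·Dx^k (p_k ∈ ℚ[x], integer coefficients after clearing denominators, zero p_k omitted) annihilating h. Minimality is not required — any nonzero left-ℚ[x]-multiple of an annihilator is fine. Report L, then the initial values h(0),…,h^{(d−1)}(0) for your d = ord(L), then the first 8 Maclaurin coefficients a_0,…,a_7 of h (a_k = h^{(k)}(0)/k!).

f: a_k = -1, -3/2, 9/8, -27/16, 405/128, -1701/256, 15309/1024, -72171/2048, …
Change of var in L_f (x↦r) gives L₀.
L = (-3 - 6·x) + (2 + 6·x + 6·x^2)·Dx  (order 1).
h: a_k = -1, -3/2, -3/8, 9/16, -99/128, 243/256, -999/1024, 1377/2048, …
ICs: h(0) = -1.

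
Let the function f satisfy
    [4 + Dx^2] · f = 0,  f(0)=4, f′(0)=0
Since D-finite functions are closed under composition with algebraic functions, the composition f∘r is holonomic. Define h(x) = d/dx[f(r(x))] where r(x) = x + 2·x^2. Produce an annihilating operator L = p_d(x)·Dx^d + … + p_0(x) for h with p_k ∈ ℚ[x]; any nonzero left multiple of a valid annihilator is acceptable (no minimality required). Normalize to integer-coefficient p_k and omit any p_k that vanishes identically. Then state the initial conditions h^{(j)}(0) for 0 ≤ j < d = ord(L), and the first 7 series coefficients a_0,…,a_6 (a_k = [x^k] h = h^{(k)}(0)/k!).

L = (52 + 64·x + 384·x^2 + 1024·x^3 + 1024·x^4) + (-12 - 48·x)·Dx + (1 + 8·x + 16·x^2)·Dx^2  (order 2).
h: a_k = 0, -16, -96, -352/3, 320/3, 5728/15, 8512/15, …
ICs: h(0) = 0, h′(0) = -16.

f: a_k = 4, 0, -8, 0, 8/3, 0, -16/45, …
f∘r: x↦r, Dx↦Dx/r' in L_f ⇒ L₀.
h=h₀': d/dx-closure on L₀ ⇒ L.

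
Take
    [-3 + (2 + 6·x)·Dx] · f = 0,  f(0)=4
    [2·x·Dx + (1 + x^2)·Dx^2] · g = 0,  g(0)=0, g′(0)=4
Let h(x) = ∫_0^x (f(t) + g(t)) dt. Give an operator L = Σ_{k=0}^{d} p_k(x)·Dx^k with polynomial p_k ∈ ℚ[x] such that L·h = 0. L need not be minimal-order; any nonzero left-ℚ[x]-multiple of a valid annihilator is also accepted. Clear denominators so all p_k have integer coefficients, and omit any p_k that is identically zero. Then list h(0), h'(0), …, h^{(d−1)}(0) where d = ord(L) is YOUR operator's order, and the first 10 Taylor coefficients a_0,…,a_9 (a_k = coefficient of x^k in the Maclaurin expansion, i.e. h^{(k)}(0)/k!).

L = (-12 - 90·x + 36·x^2 + 54·x^3)·Dx^2 + (-35 - 48·x - 102·x^2 + 144·x^3 + 189·x^4)·Dx^3 + (-6 - 10·x + 36·x^2 + 44·x^3 + 42·x^4 + 54·x^5)·Dx^4  (order 4).
h: a_k = 0, 4, 5, -3/2, 65/48, -81/32, 8761/1920, -2187/256, 503149/28672, -312741/8192, …
ICs: h(0) = 0, h′(0) = 4, h′′(0) = 10, h′′′(0) = -9.

f: a_k = 4, 6, -9/2, 27/4, -405/32, 1701/64, -15309/256, 72171/512, -2814669/8192, 14073345/16384, …
g: a_k = 0, 4, 0, -4/3, 0, 4/5, 0, -4/7, 0, 4/9, …
h₀=f+g: left-lcm gives L₀, ord ≤ 3.
Integrate: L := L₀·Dx.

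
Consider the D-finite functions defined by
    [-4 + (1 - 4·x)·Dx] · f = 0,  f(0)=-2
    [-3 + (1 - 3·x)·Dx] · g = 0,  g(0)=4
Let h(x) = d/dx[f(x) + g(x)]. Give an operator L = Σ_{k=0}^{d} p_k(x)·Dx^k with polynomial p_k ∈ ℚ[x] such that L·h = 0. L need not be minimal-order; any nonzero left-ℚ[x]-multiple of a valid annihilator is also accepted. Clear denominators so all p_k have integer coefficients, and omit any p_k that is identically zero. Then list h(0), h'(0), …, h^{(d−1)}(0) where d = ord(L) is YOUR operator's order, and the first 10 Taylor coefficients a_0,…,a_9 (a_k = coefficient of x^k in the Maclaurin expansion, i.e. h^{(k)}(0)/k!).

L = 72 + (-21 + 72·x)·Dx + (1 - 7·x + 12·x^2)·Dx^2  (order 2).
h: a_k = 4, 8, -60, -752, -5380, -31656, -168140, -838624, -4010004, -18609560, …
ICs: h(0) = 4, h′(0) = 8.

f: a_k = -2, -8, -32, -128, -512, -2048, -8192, -32768, -131072, -524288, …
g: a_k = 4, 12, 36, 108, 324, 972, 2916, 8748, 26244, 78732, …
Sum ⇒ L₀ = lclm(L_f,L_g) in ℚ(x)⟨Dx⟩.
Differentiate: ansatz ord ≤ ord L₀ ⇒ L.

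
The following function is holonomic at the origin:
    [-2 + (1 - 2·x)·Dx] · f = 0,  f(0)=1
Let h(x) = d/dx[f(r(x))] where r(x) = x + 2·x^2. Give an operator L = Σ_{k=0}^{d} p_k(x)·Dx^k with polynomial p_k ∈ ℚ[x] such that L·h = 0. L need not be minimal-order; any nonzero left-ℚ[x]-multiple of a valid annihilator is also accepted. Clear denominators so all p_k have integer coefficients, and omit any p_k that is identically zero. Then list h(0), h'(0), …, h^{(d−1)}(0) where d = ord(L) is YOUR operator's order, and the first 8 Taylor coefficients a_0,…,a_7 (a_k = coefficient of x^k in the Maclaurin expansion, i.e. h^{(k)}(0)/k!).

L = (8 + 24·x + 48·x^2) + (-1 - 2·x + 12·x^2 + 16·x^3)·Dx  (order 1).
h: a_k = 2, 16, 72, 320, 1280, 4992, 18816, 69632, …
ICs: h(0) = 2.

f: a_k = 1, 2, 4, 8, 16, 32, 64, 128, …
f∘r: x↦r, Dx↦Dx/r' in L_f ⇒ L₀.
Differentiate: ansatz ord ≤ ord L₀ ⇒ L.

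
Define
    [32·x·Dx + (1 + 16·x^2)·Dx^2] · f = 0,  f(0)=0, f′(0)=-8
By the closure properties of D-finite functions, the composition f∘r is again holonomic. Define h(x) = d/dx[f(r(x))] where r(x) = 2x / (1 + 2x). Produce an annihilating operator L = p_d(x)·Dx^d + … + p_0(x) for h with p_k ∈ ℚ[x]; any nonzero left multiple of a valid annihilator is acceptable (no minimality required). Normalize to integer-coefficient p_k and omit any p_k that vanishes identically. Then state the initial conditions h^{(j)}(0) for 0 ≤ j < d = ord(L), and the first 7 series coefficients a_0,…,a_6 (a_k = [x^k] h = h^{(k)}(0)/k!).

f: a_k = 0, -8, 0, 128/3, 0, -2048/5, 0, …
h₀=f(r): pull back L_f along r ⇒ L₀.
h=h₀': d/dx-closure on L₀ ⇒ L.
L = (4 + 136·x) + (1 + 4·x + 68·x^2)·Dx  (order 1).
h: a_k = -16, 64, 832, -7680, -25856, 625664, -744448, …
ICs: h(0) = -16.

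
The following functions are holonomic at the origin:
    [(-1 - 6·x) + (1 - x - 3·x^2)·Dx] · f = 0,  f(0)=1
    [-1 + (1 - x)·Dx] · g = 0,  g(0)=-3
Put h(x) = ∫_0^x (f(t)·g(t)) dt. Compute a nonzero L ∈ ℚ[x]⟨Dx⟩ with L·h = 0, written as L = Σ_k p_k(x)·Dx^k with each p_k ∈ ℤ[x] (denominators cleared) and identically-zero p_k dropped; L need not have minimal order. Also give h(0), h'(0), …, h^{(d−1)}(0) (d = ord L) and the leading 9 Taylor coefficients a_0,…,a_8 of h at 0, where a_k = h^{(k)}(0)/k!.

f: a_k = 1, 1, 4, 7, 19, 40, 97, 217, 508, …
g: a_k = -3, -3, -3, -3, -3, -3, -3, -3, -3, …
Product ⇒ symmetric product L₀, ord ≤ 1.
Integrate: L := L₀·Dx.
L = (-2 - 4·x + 9·x^2)·Dx + (1 - 2·x - 2·x^2 + 3·x^3)·Dx^2  (order 2).
h: a_k = 0, -3, -3, -6, -39/4, -96/5, -36, -507/7, -579/4, …
ICs: h(0) = 0, h′(0) = -3.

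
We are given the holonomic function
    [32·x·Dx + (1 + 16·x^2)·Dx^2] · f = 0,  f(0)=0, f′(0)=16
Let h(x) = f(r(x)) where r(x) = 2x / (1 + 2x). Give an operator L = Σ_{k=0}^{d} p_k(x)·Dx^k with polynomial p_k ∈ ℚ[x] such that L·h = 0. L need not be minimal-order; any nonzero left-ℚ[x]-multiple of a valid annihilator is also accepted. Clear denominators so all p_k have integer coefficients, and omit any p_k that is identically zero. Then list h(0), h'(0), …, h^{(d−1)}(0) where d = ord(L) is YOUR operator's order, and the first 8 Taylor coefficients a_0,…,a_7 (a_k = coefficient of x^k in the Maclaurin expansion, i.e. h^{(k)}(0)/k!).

f: a_k = 0, 16, 0, -256/3, 0, 4096/5, 0, -65536/7, …
Change of var in L_f (x↦r) gives L₀.
L = (4 + 136·x)·Dx + (1 + 4·x + 68·x^2)·Dx^2  (order 2).
h: a_k = 0, 32, -64, -1664/3, 3840, 51712/5, -625664/3, 1488896/7, …
ICs: h(0) = 0, h′(0) = 32.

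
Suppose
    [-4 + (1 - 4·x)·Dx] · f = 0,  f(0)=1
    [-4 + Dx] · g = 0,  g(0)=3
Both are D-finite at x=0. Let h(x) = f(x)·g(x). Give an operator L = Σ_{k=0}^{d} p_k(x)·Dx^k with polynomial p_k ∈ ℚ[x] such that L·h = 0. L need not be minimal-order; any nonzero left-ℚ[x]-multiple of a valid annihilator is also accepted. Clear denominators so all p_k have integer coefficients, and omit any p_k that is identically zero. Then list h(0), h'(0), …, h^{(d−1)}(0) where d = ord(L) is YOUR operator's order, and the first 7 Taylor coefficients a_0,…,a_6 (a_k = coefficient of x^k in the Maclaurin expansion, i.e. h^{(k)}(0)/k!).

L = (8 - 16·x) + (-1 + 4·x)·Dx  (order 1).
h: a_k = 3, 24, 120, 512, 2080, 41728/5, 500992/15, …
ICs: h(0) = 3.

f: a_k = 1, 4, 16, 64, 256, 1024, 4096, …
g: a_k = 3, 12, 24, 32, 32, 128/5, 256/15, …
Sym-product of L_f,L_g gives L₀ (≤ ord 1).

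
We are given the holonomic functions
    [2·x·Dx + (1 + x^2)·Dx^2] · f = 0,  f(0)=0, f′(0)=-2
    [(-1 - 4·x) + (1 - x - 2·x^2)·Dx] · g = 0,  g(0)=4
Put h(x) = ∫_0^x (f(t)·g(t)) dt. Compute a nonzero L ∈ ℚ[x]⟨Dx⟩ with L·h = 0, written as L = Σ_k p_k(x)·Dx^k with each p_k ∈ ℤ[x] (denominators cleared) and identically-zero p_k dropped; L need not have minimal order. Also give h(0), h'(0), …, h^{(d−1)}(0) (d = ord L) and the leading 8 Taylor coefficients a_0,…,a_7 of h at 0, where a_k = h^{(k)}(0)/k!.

f: a_k = 0, -2, 0, 2/3, 0, -2/5, 0, 2/7, …
g: a_k = 4, 4, 12, 20, 44, 84, 172, 340, …
L₀ := L_f ⊗_s L_g (sym. prod.), ord ≤ 2.
∫: right-multiply L₀ by Dx.
L = (4 + 2·x + 12·x^2)·Dx + (2 + 6·x + 4·x^2 + 12·x^3)·Dx^2 + (-1 + x + x^2 + x^3 + 2·x^4)·Dx^3  (order 3).
h: a_k = 0, 0, -4, -8/3, -16/3, -112/15, -68/5, -2344/105, …
ICs: h(0) = 0, h′(0) = 0, h′′(0) = -8.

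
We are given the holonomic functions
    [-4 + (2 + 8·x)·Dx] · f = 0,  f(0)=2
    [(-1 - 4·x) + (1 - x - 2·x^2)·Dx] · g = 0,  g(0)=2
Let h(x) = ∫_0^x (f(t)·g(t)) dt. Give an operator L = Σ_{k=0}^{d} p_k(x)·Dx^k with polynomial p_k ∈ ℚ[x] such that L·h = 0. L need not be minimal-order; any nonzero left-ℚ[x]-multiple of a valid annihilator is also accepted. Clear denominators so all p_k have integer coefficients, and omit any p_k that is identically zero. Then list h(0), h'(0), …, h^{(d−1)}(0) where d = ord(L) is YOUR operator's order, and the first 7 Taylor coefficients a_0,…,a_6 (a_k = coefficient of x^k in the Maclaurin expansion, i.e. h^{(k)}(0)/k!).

f: a_k = 2, 4, -4, 8, -20, 56, -168, …
g: a_k = 2, 2, 6, 10, 22, 42, 86, …
Product ⇒ symmetric product L₀, ord ≤ 1.
h=∫h₀ ⇒ L = L₀·Dx.
L = (3 + 6·x + 12·x^2)·Dx + (-1 - 3·x + 6·x^2 + 8·x^3)·Dx^2  (order 2).
h: a_k = 0, 4, 6, 4, 13, 36/5, 42, …
ICs: h(0) = 0, h′(0) = 4.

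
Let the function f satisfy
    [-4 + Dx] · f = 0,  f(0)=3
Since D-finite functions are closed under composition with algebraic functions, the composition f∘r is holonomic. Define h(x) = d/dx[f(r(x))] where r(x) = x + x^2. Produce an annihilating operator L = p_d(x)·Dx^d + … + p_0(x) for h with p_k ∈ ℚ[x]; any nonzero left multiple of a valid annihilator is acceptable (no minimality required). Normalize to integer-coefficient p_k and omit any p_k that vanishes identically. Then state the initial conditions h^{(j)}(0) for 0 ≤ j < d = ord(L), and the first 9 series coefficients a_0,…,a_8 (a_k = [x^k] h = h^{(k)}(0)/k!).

f: a_k = 3, 12, 24, 32, 32, 128/5, 256/15, 1024/105, 512/105, …
L₀ from L_f via x↦r, Dx↦r'^{-1}Dx.
Differentiate: ansatz ord ≤ ord L₀ ⇒ L.
L = (6 + 16·x + 16·x^2) + (-1 - 2·x)·Dx  (order 1).
h: a_k = 12, 72, 240, 608, 1248, 11072/5, 52096/15, 34560/7, 675968/105, …
ICs: h(0) = 12.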